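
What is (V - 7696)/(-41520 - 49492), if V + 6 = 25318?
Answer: -4404/22753 ≈ -0.19356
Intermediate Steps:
V = 25312 (V = -6 + 25318 = 25312)
(V - 7696)/(-41520 - 49492) = (25312 - 7696)/(-41520 - 49492) = 17616/(-91012) = 17616*(-1/91012) = -4404/22753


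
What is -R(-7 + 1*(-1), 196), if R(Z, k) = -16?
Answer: 16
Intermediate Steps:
-R(-7 + 1*(-1), 196) = -1*(-16) = 16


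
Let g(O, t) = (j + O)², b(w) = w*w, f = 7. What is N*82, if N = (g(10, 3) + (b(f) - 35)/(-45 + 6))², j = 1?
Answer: 1815236050/1521 ≈ 1.1934e+6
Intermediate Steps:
b(w) = w²
g(O, t) = (1 + O)²
N = 22137025/1521 (N = ((1 + 10)² + (7² - 35)/(-45 + 6))² = (11² + (49 - 35)/(-39))² = (121 + 14*(-1/39))² = (121 - 14/39)² = (4705/39)² = 22137025/1521 ≈ 14554.)
N*82 = (22137025/1521)*82 = 1815236050/1521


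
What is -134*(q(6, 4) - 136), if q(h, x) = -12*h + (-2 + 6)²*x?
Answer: 19296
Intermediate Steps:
q(h, x) = -12*h + 16*x (q(h, x) = -12*h + 4²*x = -12*h + 16*x)
-134*(q(6, 4) - 136) = -134*((-12*6 + 16*4) - 136) = -134*((-72 + 64) - 136) = -134*(-8 - 136) = -134*(-144) = 19296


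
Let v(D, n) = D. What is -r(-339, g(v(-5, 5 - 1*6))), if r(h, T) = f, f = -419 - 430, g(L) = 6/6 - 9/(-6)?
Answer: 849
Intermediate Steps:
g(L) = 5/2 (g(L) = 6*(⅙) - 9*(-⅙) = 1 + 3/2 = 5/2)
f = -849
r(h, T) = -849
-r(-339, g(v(-5, 5 - 1*6))) = -1*(-849) = 849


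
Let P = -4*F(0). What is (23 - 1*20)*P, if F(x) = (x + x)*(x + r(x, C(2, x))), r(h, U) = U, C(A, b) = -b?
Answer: 0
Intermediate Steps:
F(x) = 0 (F(x) = (x + x)*(x - x) = (2*x)*0 = 0)
P = 0 (P = -4*0 = 0)
(23 - 1*20)*P = (23 - 1*20)*0 = (23 - 20)*0 = 3*0 = 0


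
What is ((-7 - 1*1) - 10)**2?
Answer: 324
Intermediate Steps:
((-7 - 1*1) - 10)**2 = ((-7 - 1) - 10)**2 = (-8 - 10)**2 = (-18)**2 = 324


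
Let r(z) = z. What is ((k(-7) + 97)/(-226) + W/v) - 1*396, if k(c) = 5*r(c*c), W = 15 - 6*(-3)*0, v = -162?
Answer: -2426191/6102 ≈ -397.61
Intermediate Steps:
W = 15 (W = 15 - (-18)*0 = 15 - 1*0 = 15 + 0 = 15)
k(c) = 5*c² (k(c) = 5*(c*c) = 5*c²)
((k(-7) + 97)/(-226) + W/v) - 1*396 = ((5*(-7)² + 97)/(-226) + 15/(-162)) - 1*396 = ((5*49 + 97)*(-1/226) + 15*(-1/162)) - 396 = ((245 + 97)*(-1/226) - 5/54) - 396 = (342*(-1/226) - 5/54) - 396 = (-171/113 - 5/54) - 396 = -9799/6102 - 396 = -2426191/6102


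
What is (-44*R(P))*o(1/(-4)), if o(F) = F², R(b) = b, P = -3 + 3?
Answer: 0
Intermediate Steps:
P = 0
(-44*R(P))*o(1/(-4)) = (-44*0)*(1/(-4))² = 0*(-¼)² = 0*(1/16) = 0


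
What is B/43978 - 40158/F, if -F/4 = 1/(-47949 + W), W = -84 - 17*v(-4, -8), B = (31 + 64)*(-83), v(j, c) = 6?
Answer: -10626213554285/21989 ≈ -4.8325e+8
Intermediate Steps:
B = -7885 (B = 95*(-83) = -7885)
W = -186 (W = -84 - 17*6 = -84 - 102 = -186)
F = 4/48135 (F = -4/(-47949 - 186) = -4/(-48135) = -4*(-1/48135) = 4/48135 ≈ 8.3100e-5)
B/43978 - 40158/F = -7885/43978 - 40158/4/48135 = -7885*1/43978 - 40158*48135/4 = -7885/43978 - 966502665/2 = -10626213554285/21989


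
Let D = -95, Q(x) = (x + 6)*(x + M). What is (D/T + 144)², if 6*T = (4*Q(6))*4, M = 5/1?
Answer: 2559651649/123904 ≈ 20658.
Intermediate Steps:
M = 5 (M = 5*1 = 5)
Q(x) = (5 + x)*(6 + x) (Q(x) = (x + 6)*(x + 5) = (6 + x)*(5 + x) = (5 + x)*(6 + x))
T = 352 (T = ((4*(30 + 6² + 11*6))*4)/6 = ((4*(30 + 36 + 66))*4)/6 = ((4*132)*4)/6 = (528*4)/6 = (⅙)*2112 = 352)
(D/T + 144)² = (-95/352 + 144)² = (50593/352)² = 2559651649/123904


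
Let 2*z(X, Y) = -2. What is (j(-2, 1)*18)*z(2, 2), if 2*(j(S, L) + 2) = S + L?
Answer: 45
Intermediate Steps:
z(X, Y) = -1 (z(X, Y) = (½)*(-2) = -1)
j(S, L) = -2 + L/2 + S/2 (j(S, L) = -2 + (S + L)/2 = -2 + (L + S)/2 = -2 + (L/2 + S/2) = -2 + L/2 + S/2)
(j(-2, 1)*18)*z(2, 2) = ((-2 + (½)*1 + (½)*(-2))*18)*(-1) = ((-2 + ½ - 1)*18)*(-1) = -5/2*18*(-1) = -45*(-1) = 45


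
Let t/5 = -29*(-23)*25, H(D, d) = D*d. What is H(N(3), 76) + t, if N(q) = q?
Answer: 83603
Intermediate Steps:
t = 83375 (t = 5*(-29*(-23)*25) = 5*(667*25) = 5*16675 = 83375)
H(N(3), 76) + t = 3*76 + 83375 = 228 + 83375 = 83603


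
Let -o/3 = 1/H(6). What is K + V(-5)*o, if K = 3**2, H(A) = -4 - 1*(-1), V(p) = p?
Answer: 4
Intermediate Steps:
H(A) = -3 (H(A) = -4 + 1 = -3)
K = 9
o = 1 (o = -3/(-3) = -3*(-1/3) = 1)
K + V(-5)*o = 9 - 5*1 = 9 - 5 = 4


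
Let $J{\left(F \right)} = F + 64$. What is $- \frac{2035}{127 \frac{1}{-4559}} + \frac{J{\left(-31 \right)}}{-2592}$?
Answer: $\frac{8015814763}{109728} \approx 73052.0$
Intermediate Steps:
$J{\left(F \right)} = 64 + F$
$- \frac{2035}{127 \frac{1}{-4559}} + \frac{J{\left(-31 \right)}}{-2592} = - \frac{2035}{127 \frac{1}{-4559}} + \frac{64 - 31}{-2592} = - \frac{2035}{127 \left(- \frac{1}{4559}\right)} + 33 \left(- \frac{1}{2592}\right) = - \frac{2035}{- \frac{127}{4559}} - \frac{11}{864} = \left(-2035\right) \left(- \frac{4559}{127}\right) - \frac{11}{864} = \frac{9277565}{127} - \frac{11}{864} = \frac{8015814763}{109728}$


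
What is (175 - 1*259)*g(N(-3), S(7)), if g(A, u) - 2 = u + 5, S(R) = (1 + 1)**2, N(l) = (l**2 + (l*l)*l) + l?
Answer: -924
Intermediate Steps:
N(l) = l + l**2 + l**3 (N(l) = (l**2 + l**2*l) + l = (l**2 + l**3) + l = l + l**2 + l**3)
S(R) = 4 (S(R) = 2**2 = 4)
g(A, u) = 7 + u (g(A, u) = 2 + (u + 5) = 2 + (5 + u) = 7 + u)
(175 - 1*259)*g(N(-3), S(7)) = (175 - 1*259)*(7 + 4) = (175 - 259)*11 = -84*11 = -924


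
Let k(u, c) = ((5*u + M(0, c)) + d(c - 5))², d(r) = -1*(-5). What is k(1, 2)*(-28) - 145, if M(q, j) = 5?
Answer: -6445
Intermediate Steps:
d(r) = 5
k(u, c) = (10 + 5*u)² (k(u, c) = ((5*u + 5) + 5)² = ((5 + 5*u) + 5)² = (10 + 5*u)²)
k(1, 2)*(-28) - 145 = (25*(2 + 1)²)*(-28) - 145 = (25*3²)*(-28) - 145 = (25*9)*(-28) - 145 = 225*(-28) - 145 = -6300 - 145 = -6445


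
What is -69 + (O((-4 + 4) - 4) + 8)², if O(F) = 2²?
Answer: 75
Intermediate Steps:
O(F) = 4
-69 + (O((-4 + 4) - 4) + 8)² = -69 + (4 + 8)² = -69 + 12² = -69 + 144 = 75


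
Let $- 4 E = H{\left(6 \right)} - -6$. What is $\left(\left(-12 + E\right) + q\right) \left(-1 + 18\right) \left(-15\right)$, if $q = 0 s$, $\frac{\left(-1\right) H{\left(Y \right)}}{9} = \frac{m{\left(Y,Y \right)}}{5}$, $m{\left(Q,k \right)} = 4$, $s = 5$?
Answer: $\frac{5967}{2} \approx 2983.5$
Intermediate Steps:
$H{\left(Y \right)} = - \frac{36}{5}$ ($H{\left(Y \right)} = - 9 \cdot \frac{4}{5} = - 9 \cdot 4 \cdot \frac{1}{5} = \left(-9\right) \frac{4}{5} = - \frac{36}{5}$)
$q = 0$ ($q = 0 \cdot 5 = 0$)
$E = \frac{3}{10}$ ($E = - \frac{- \frac{36}{5} - -6}{4} = - \frac{- \frac{36}{5} + 6}{4} = \left(- \frac{1}{4}\right) \left(- \frac{6}{5}\right) = \frac{3}{10} \approx 0.3$)
$\left(\left(-12 + E\right) + q\right) \left(-1 + 18\right) \left(-15\right) = \left(\left(-12 + \frac{3}{10}\right) + 0\right) \left(-1 + 18\right) \left(-15\right) = \left(- \frac{117}{10} + 0\right) 17 \left(-15\right) = \left(- \frac{117}{10}\right) 17 \left(-15\right) = \left(- \frac{1989}{10}\right) \left(-15\right) = \frac{5967}{2}$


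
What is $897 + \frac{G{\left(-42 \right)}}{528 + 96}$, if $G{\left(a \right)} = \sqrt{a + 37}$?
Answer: $897 + \frac{i \sqrt{5}}{624} \approx 897.0 + 0.0035834 i$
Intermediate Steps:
$G{\left(a \right)} = \sqrt{37 + a}$
$897 + \frac{G{\left(-42 \right)}}{528 + 96} = 897 + \frac{\sqrt{37 - 42}}{528 + 96} = 897 + \frac{\sqrt{-5}}{624} = 897 + i \sqrt{5} \cdot \frac{1}{624} = 897 + \frac{i \sqrt{5}}{624}$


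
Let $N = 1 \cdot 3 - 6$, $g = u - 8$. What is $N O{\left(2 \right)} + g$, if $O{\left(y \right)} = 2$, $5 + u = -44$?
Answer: $-63$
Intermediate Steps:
$u = -49$ ($u = -5 - 44 = -49$)
$g = -57$ ($g = -49 - 8 = -57$)
$N = -3$ ($N = 3 - 6 = -3$)
$N O{\left(2 \right)} + g = \left(-3\right) 2 - 57 = -6 - 57 = -63$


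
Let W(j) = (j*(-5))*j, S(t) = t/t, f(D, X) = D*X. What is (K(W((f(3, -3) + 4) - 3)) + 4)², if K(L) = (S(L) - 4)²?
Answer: 169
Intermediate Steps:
S(t) = 1
W(j) = -5*j² (W(j) = (-5*j)*j = -5*j²)
K(L) = 9 (K(L) = (1 - 4)² = (-3)² = 9)
(K(W((f(3, -3) + 4) - 3)) + 4)² = (9 + 4)² = 13² = 169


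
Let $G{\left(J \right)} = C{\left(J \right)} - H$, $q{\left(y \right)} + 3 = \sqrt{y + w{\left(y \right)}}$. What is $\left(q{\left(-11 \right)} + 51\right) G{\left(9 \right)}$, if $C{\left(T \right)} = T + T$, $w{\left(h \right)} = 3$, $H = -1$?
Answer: $912 + 38 i \sqrt{2} \approx 912.0 + 53.74 i$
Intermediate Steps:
$C{\left(T \right)} = 2 T$
$q{\left(y \right)} = -3 + \sqrt{3 + y}$ ($q{\left(y \right)} = -3 + \sqrt{y + 3} = -3 + \sqrt{3 + y}$)
$G{\left(J \right)} = 1 + 2 J$ ($G{\left(J \right)} = 2 J - -1 = 2 J + 1 = 1 + 2 J$)
$\left(q{\left(-11 \right)} + 51\right) G{\left(9 \right)} = \left(\left(-3 + \sqrt{3 - 11}\right) + 51\right) \left(1 + 2 \cdot 9\right) = \left(\left(-3 + \sqrt{-8}\right) + 51\right) \left(1 + 18\right) = \left(\left(-3 + 2 i \sqrt{2}\right) + 51\right) 19 = \left(48 + 2 i \sqrt{2}\right) 19 = 912 + 38 i \sqrt{2}$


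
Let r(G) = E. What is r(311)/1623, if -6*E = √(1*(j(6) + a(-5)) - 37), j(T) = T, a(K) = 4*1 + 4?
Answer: -I*√23/9738 ≈ -0.00049249*I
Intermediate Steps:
a(K) = 8 (a(K) = 4 + 4 = 8)
E = -I*√23/6 (E = -√(1*(6 + 8) - 37)/6 = -√(1*14 - 37)/6 = -√(14 - 37)/6 = -I*√23/6 ≈ -0.7993*I)
r(G) = -I*√23/6
r(311)/1623 = -I*√23/6/1623 = -I*√23/6*(1/1623) = -I*√23/9738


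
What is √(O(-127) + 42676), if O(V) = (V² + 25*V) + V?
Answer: 3*√6167 ≈ 235.59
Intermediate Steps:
O(V) = V² + 26*V
√(O(-127) + 42676) = √(-127*(26 - 127) + 42676) = √(-127*(-101) + 42676) = √(12827 + 42676) = √55503 = 3*√6167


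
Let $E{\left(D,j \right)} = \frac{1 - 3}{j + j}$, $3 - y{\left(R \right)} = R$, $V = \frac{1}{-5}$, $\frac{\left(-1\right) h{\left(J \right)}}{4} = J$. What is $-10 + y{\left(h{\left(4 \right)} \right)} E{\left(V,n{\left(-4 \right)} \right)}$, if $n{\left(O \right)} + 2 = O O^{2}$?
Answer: $- \frac{641}{66} \approx -9.7121$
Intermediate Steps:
$h{\left(J \right)} = - 4 J$
$V = - \frac{1}{5} \approx -0.2$
$y{\left(R \right)} = 3 - R$
$n{\left(O \right)} = -2 + O^{3}$ ($n{\left(O \right)} = -2 + O O^{2} = -2 + O^{3}$)
$E{\left(D,j \right)} = - \frac{1}{j}$ ($E{\left(D,j \right)} = - \frac{2}{2 j} = - 2 \frac{1}{2 j} = - \frac{1}{j}$)
$-10 + y{\left(h{\left(4 \right)} \right)} E{\left(V,n{\left(-4 \right)} \right)} = -10 + \left(3 - \left(-4\right) 4\right) \left(- \frac{1}{-2 + \left(-4\right)^{3}}\right) = -10 + \left(3 - -16\right) \left(- \frac{1}{-2 - 64}\right) = -10 + \left(3 + 16\right) \left(- \frac{1}{-66}\right) = -10 + 19 \left(\left(-1\right) \left(- \frac{1}{66}\right)\right) = -10 + 19 \cdot \frac{1}{66} = -10 + \frac{19}{66} = - \frac{641}{66}$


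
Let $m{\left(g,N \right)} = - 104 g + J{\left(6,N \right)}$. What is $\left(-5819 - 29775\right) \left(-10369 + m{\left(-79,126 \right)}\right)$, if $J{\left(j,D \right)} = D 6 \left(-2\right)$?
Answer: $130452010$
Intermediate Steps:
$J{\left(j,D \right)} = - 12 D$ ($J{\left(j,D \right)} = 6 D \left(-2\right) = - 12 D$)
$m{\left(g,N \right)} = - 104 g - 12 N$
$\left(-5819 - 29775\right) \left(-10369 + m{\left(-79,126 \right)}\right) = \left(-5819 - 29775\right) \left(-10369 - -6704\right) = - 35594 \left(-10369 + \left(8216 - 1512\right)\right) = - 35594 \left(-10369 + 6704\right) = \left(-35594\right) \left(-3665\right) = 130452010$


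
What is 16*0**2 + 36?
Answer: 36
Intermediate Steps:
16*0**2 + 36 = 16*0 + 36 = 0 + 36 = 36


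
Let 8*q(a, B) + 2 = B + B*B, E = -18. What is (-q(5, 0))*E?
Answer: -9/2 ≈ -4.5000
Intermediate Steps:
q(a, B) = -1/4 + B/8 + B**2/8 (q(a, B) = -1/4 + (B + B*B)/8 = -1/4 + (B + B**2)/8 = -1/4 + (B/8 + B**2/8) = -1/4 + B/8 + B**2/8)
(-q(5, 0))*E = -(-1/4 + (1/8)*0 + (1/8)*0**2)*(-18) = -(-1/4 + 0 + (1/8)*0)*(-18) = -(-1/4 + 0 + 0)*(-18) = -1*(-1/4)*(-18) = (1/4)*(-18) = -9/2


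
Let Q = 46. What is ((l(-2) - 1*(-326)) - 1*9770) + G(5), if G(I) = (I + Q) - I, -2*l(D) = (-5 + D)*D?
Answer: -9405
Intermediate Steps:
l(D) = -D*(-5 + D)/2 (l(D) = -(-5 + D)*D/2 = -D*(-5 + D)/2)
G(I) = 46 (G(I) = (I + 46) - I = (46 + I) - I = 46)
((l(-2) - 1*(-326)) - 1*9770) + G(5) = (((½)*(-2)*(5 - 1*(-2)) - 1*(-326)) - 1*9770) + 46 = (((½)*(-2)*(5 + 2) + 326) - 9770) + 46 = (((½)*(-2)*7 + 326) - 9770) + 46 = ((-7 + 326) - 9770) + 46 = (319 - 9770) + 46 = -9451 + 46 = -9405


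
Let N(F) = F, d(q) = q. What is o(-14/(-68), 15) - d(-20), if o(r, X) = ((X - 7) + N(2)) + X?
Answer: 45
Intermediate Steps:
o(r, X) = -5 + 2*X (o(r, X) = ((X - 7) + 2) + X = ((-7 + X) + 2) + X = (-5 + X) + X = -5 + 2*X)
o(-14/(-68), 15) - d(-20) = (-5 + 2*15) - 1*(-20) = (-5 + 30) + 20 = 25 + 20 = 45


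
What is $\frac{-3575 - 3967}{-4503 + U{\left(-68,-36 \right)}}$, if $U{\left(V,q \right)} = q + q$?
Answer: $\frac{2514}{1525} \approx 1.6485$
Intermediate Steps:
$U{\left(V,q \right)} = 2 q$
$\frac{-3575 - 3967}{-4503 + U{\left(-68,-36 \right)}} = \frac{-3575 - 3967}{-4503 + 2 \left(-36\right)} = - \frac{7542}{-4503 - 72} = - \frac{7542}{-4575} = \left(-7542\right) \left(- \frac{1}{4575}\right) = \frac{2514}{1525}$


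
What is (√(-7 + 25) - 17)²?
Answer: 307 - 102*√2 ≈ 162.75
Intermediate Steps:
(√(-7 + 25) - 17)² = (√18 - 17)² = (3*√2 - 17)² = (-17 + 3*√2)²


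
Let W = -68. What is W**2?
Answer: 4624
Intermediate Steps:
W**2 = (-68)**2 = 4624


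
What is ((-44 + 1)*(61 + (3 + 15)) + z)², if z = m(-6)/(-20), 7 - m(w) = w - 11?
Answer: 288694081/25 ≈ 1.1548e+7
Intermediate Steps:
m(w) = 18 - w (m(w) = 7 - (w - 11) = 7 - (-11 + w) = 7 + (11 - w) = 18 - w)
z = -6/5 (z = (18 - 1*(-6))/(-20) = (18 + 6)*(-1/20) = 24*(-1/20) = -6/5 ≈ -1.2000)
((-44 + 1)*(61 + (3 + 15)) + z)² = ((-44 + 1)*(61 + (3 + 15)) - 6/5)² = (-43*(61 + 18) - 6/5)² = (-43*79 - 6/5)² = (-3397 - 6/5)² = (-16991/5)² = 288694081/25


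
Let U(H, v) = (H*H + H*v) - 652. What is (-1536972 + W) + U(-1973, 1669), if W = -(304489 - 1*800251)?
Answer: -442070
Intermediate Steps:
U(H, v) = -652 + H² + H*v (U(H, v) = (H² + H*v) - 652 = -652 + H² + H*v)
W = 495762 (W = -(304489 - 800251) = -1*(-495762) = 495762)
(-1536972 + W) + U(-1973, 1669) = (-1536972 + 495762) + (-652 + (-1973)² - 1973*1669) = -1041210 + (-652 + 3892729 - 3292937) = -1041210 + 599140 = -442070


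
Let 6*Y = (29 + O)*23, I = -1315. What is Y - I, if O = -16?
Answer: 8189/6 ≈ 1364.8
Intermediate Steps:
Y = 299/6 (Y = ((29 - 16)*23)/6 = (13*23)/6 = (⅙)*299 = 299/6 ≈ 49.833)
Y - I = 299/6 - 1*(-1315) = 299/6 + 1315 = 8189/6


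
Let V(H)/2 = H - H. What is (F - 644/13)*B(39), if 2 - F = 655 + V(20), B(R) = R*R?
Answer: -1068561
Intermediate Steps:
B(R) = R²
V(H) = 0 (V(H) = 2*(H - H) = 2*0 = 0)
F = -653 (F = 2 - (655 + 0) = 2 - 1*655 = 2 - 655 = -653)
(F - 644/13)*B(39) = (-653 - 644/13)*39² = (-653 - 644/13)*1521 = -9133/13*1521 = -1068561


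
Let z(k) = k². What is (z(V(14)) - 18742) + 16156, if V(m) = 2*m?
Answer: -1802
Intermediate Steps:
(z(V(14)) - 18742) + 16156 = ((2*14)² - 18742) + 16156 = (28² - 18742) + 16156 = (784 - 18742) + 16156 = -17958 + 16156 = -1802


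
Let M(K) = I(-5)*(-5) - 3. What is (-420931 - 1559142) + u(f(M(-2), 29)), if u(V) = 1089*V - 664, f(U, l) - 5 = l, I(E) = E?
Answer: -1943711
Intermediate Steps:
M(K) = 22 (M(K) = -5*(-5) - 3 = 25 - 3 = 22)
f(U, l) = 5 + l
u(V) = -664 + 1089*V
(-420931 - 1559142) + u(f(M(-2), 29)) = (-420931 - 1559142) + (-664 + 1089*(5 + 29)) = -1980073 + (-664 + 1089*34) = -1980073 + (-664 + 37026) = -1980073 + 36362 = -1943711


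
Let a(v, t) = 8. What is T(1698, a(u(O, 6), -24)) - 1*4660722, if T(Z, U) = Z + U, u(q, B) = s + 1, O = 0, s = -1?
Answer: -4659016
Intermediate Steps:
u(q, B) = 0 (u(q, B) = -1 + 1 = 0)
T(Z, U) = U + Z
T(1698, a(u(O, 6), -24)) - 1*4660722 = (8 + 1698) - 1*4660722 = 1706 - 4660722 = -4659016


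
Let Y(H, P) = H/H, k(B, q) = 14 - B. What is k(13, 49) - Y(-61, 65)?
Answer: 0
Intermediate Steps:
Y(H, P) = 1
k(13, 49) - Y(-61, 65) = (14 - 1*13) - 1*1 = (14 - 13) - 1 = 1 - 1 = 0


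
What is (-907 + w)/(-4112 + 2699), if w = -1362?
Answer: 2269/1413 ≈ 1.6058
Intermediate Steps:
(-907 + w)/(-4112 + 2699) = (-907 - 1362)/(-4112 + 2699) = -2269/(-1413) = -2269*(-1/1413) = 2269/1413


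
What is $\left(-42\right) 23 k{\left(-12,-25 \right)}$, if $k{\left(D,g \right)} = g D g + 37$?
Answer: $7209258$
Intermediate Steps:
$k{\left(D,g \right)} = 37 + D g^{2}$ ($k{\left(D,g \right)} = D g g + 37 = D g^{2} + 37 = 37 + D g^{2}$)
$\left(-42\right) 23 k{\left(-12,-25 \right)} = \left(-42\right) 23 \left(37 - 12 \left(-25\right)^{2}\right) = - 966 \left(37 - 7500\right) = \left(-966\right) \left(-7463\right) = 7209258$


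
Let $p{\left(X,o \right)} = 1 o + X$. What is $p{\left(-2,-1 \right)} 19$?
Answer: $-57$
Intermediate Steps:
$p{\left(X,o \right)} = X + o$ ($p{\left(X,o \right)} = o + X = X + o$)
$p{\left(-2,-1 \right)} 19 = \left(-2 - 1\right) 19 = \left(-3\right) 19 = -57$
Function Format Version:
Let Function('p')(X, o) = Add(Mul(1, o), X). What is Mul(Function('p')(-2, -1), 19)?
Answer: -57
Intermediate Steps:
Function('p')(X, o) = Add(X, o) (Function('p')(X, o) = Add(o, X) = Add(X, o))
Mul(Function('p')(-2, -1), 19) = Mul(Add(-2, -1), 19) = Mul(-3, 19) = -57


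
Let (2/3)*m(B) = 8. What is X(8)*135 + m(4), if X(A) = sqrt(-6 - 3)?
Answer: 12 + 405*I ≈ 12.0 + 405.0*I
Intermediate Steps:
m(B) = 12 (m(B) = (3/2)*8 = 12)
X(A) = 3*I (X(A) = sqrt(-9) = 3*I)
X(8)*135 + m(4) = (3*I)*135 + 12 = 405*I + 12 = 12 + 405*I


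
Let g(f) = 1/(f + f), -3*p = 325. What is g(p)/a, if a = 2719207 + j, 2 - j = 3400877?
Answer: 3/443084200 ≈ 6.7707e-9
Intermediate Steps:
j = -3400875 (j = 2 - 1*3400877 = 2 - 3400877 = -3400875)
p = -325/3 (p = -1/3*325 = -325/3 ≈ -108.33)
a = -681668 (a = 2719207 - 3400875 = -681668)
g(f) = 1/(2*f)
g(p)/a = (1/(2*(-325/3)))/(-681668) = ((1/2)*(-3/325))*(-1/681668) = -3/650*(-1/681668) = 3/443084200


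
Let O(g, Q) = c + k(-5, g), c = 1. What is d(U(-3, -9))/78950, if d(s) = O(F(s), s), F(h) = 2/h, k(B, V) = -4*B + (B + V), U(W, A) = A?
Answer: 71/355275 ≈ 0.00019985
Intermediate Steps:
k(B, V) = V - 3*B
O(g, Q) = 16 + g (O(g, Q) = 1 + (g - 3*(-5)) = 1 + (g + 15) = 1 + (15 + g) = 16 + g)
d(s) = 16 + 2/s
d(U(-3, -9))/78950 = (16 + 2/(-9))/78950 = (16 + 2*(-⅑))*(1/78950) = (16 - 2/9)*(1/78950) = (142/9)*(1/78950) = 71/355275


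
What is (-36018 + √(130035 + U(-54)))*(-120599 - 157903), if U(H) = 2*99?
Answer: 10031085036 - 278502*√130233 ≈ 9.9306e+9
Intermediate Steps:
U(H) = 198
(-36018 + √(130035 + U(-54)))*(-120599 - 157903) = (-36018 + √(130035 + 198))*(-120599 - 157903) = (-36018 + √130233)*(-278502) = 10031085036 - 278502*√130233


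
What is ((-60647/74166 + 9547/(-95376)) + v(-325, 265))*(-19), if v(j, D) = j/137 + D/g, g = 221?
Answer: 1418111182108757/35694849217872 ≈ 39.729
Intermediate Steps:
v(j, D) = j/137 + D/221
((-60647/74166 + 9547/(-95376)) + v(-325, 265))*(-19) = ((-60647/74166 + 9547/(-95376)) + ((1/137)*(-325) + (1/221)*265))*(-19) = ((-60647*1/74166 + 9547*(-1/95376)) + (-325/137 + 265/221))*(-19) = ((-60647/74166 - 9547/95376) - 35520/30277)*(-19) = (-1082055179/1178942736 - 35520/30277)*(-19) = -74637430637303/35694849217872*(-19) = 1418111182108757/35694849217872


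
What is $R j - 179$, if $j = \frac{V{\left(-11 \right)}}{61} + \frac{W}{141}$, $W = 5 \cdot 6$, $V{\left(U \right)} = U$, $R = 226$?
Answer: $- \frac{492175}{2867} \approx -171.67$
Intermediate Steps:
$W = 30$
$j = \frac{93}{2867}$ ($j = - \frac{11}{61} + \frac{30}{141} = \left(-11\right) \frac{1}{61} + 30 \cdot \frac{1}{141} = - \frac{11}{61} + \frac{10}{47} = \frac{93}{2867} \approx 0.032438$)
$R j - 179 = 226 \cdot \frac{93}{2867} - 179 = \frac{21018}{2867} - 179 = - \frac{492175}{2867}$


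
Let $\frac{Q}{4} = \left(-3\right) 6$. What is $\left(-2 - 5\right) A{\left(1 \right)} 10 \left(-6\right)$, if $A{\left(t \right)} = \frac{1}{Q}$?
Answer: $- \frac{35}{6} \approx -5.8333$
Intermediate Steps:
$Q = -72$ ($Q = 4 \left(\left(-3\right) 6\right) = 4 \left(-18\right) = -72$)
$A{\left(t \right)} = - \frac{1}{72}$ ($A{\left(t \right)} = \frac{1}{-72} = - \frac{1}{72}$)
$\left(-2 - 5\right) A{\left(1 \right)} 10 \left(-6\right) = \left(-2 - 5\right) \left(- \frac{1}{72}\right) 10 \left(-6\right) = \left(-7\right) \left(- \frac{1}{72}\right) 10 \left(-6\right) = \frac{7}{72} \cdot 10 \left(-6\right) = \frac{35}{36} \left(-6\right) = - \frac{35}{6}$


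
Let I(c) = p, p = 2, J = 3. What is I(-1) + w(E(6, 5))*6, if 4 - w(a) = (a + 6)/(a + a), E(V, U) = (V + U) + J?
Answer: 152/7 ≈ 21.714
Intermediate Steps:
I(c) = 2
E(V, U) = 3 + U + V (E(V, U) = (V + U) + 3 = (U + V) + 3 = 3 + U + V)
w(a) = 4 - (6 + a)/(2*a) (w(a) = 4 - (a + 6)/(a + a) = 4 - (6 + a)/(2*a))
I(-1) + w(E(6, 5))*6 = 2 + (7/2 - 3/(3 + 5 + 6))*6 = 2 + (7/2 - 3/14)*6 = 2 + (23/7)*6 = 2 + 138/7 = 152/7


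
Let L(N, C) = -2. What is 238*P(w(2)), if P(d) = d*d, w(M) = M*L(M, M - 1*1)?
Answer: 3808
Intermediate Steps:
w(M) = -2*M (w(M) = M*(-2) = -2*M)
P(d) = d²
238*P(w(2)) = 238*(-2*2)² = 238*(-4)² = 238*16 = 3808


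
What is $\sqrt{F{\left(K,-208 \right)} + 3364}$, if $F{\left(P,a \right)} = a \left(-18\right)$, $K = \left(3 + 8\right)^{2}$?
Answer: $2 \sqrt{1777} \approx 84.309$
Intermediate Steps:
$K = 121$ ($K = 11^{2} = 121$)
$F{\left(P,a \right)} = - 18 a$
$\sqrt{F{\left(K,-208 \right)} + 3364} = \sqrt{\left(-18\right) \left(-208\right) + 3364} = \sqrt{3744 + 3364} = \sqrt{7108} = 2 \sqrt{1777}$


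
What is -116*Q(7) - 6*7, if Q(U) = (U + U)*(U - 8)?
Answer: 1582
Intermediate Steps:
Q(U) = 2*U*(-8 + U) (Q(U) = (2*U)*(-8 + U) = 2*U*(-8 + U))
-116*Q(7) - 6*7 = -232*7*(-8 + 7) - 6*7 = -232*7*(-1) - 42 = -116*(-14) - 42 = 1624 - 42 = 1582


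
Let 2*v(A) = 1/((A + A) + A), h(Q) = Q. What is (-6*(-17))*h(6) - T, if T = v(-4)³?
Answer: 8460289/13824 ≈ 612.00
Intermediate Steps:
v(A) = 1/(6*A) (v(A) = 1/(2*((A + A) + A)) = 1/(2*(2*A + A)) = 1/(2*((3*A))) = (1/(3*A))/2 = 1/(6*A))
T = -1/13824 (T = ((⅙)/(-4))³ = ((⅙)*(-¼))³ = (-1/24)³ = -1/13824 ≈ -7.2338e-5)
(-6*(-17))*h(6) - T = -6*(-17)*6 - 1*(-1/13824) = 102*6 + 1/13824 = 612 + 1/13824 = 8460289/13824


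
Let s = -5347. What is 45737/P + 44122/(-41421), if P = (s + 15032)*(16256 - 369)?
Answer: -6786963310313/6373266810495 ≈ -1.0649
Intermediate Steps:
P = 153865595 (P = (-5347 + 15032)*(16256 - 369) = 9685*15887 = 153865595)
45737/P + 44122/(-41421) = 45737/153865595 + 44122/(-41421) = 45737*(1/153865595) + 44122*(-1/41421) = 45737/153865595 - 44122/41421 = -6786963310313/6373266810495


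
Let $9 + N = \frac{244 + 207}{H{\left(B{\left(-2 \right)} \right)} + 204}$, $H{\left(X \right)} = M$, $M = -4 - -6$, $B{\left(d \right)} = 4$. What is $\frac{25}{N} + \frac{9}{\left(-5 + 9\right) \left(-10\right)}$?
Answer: $- \frac{218627}{56120} \approx -3.8957$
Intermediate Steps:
$M = 2$ ($M = -4 + 6 = 2$)
$H{\left(X \right)} = 2$
$N = - \frac{1403}{206}$ ($N = -9 + \frac{244 + 207}{2 + 204} = -9 + \frac{451}{206} = - \frac{1403}{206} \approx -6.8107$)
$\frac{25}{N} + \frac{9}{\left(-5 + 9\right) \left(-10\right)} = \frac{25}{- \frac{1403}{206}} + \frac{9}{\left(-5 + 9\right) \left(-10\right)} = 25 \left(- \frac{206}{1403}\right) + \frac{9}{4 \left(-10\right)} = - \frac{5150}{1403} + \frac{9}{-40} = - \frac{5150}{1403} + 9 \left(- \frac{1}{40}\right) = - \frac{5150}{1403} - \frac{9}{40} = - \frac{218627}{56120}$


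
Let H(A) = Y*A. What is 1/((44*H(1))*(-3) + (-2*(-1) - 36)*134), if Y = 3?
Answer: -1/4952 ≈ -0.00020194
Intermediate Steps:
H(A) = 3*A
1/((44*H(1))*(-3) + (-2*(-1) - 36)*134) = 1/((44*(3*1))*(-3) + (-2*(-1) - 36)*134) = 1/((44*3)*(-3) + (-1*(-2) - 36)*134) = 1/(132*(-3) + (2 - 36)*134) = 1/(-396 - 34*134) = 1/(-396 - 4556) = 1/(-4952) = -1/4952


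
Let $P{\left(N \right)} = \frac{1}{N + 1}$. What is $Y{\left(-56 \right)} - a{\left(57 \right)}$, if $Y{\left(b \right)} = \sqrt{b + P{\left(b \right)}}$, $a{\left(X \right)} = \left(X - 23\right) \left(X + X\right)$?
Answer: $-3876 + \frac{i \sqrt{169455}}{55} \approx -3876.0 + 7.4845 i$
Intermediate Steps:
$P{\left(N \right)} = \frac{1}{1 + N}$
$a{\left(X \right)} = 2 X \left(-23 + X\right)$ ($a{\left(X \right)} = \left(-23 + X\right) 2 X = 2 X \left(-23 + X\right)$)
$Y{\left(b \right)} = \sqrt{b + \frac{1}{1 + b}}$
$Y{\left(-56 \right)} - a{\left(57 \right)} = \sqrt{\frac{1 - 56 \left(1 - 56\right)}{1 - 56}} - 2 \cdot 57 \left(-23 + 57\right) = \sqrt{\frac{1 - -3080}{-55}} - 2 \cdot 57 \cdot 34 = \sqrt{- \frac{1 + 3080}{55}} - 3876 = \sqrt{\left(- \frac{1}{55}\right) 3081} - 3876 = \sqrt{- \frac{3081}{55}} - 3876 = \frac{i \sqrt{169455}}{55} - 3876 = -3876 + \frac{i \sqrt{169455}}{55}$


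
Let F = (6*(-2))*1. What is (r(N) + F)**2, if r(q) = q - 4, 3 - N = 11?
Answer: 576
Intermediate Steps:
N = -8 (N = 3 - 1*11 = 3 - 11 = -8)
r(q) = -4 + q
F = -12 (F = -12*1 = -12)
(r(N) + F)**2 = ((-4 - 8) - 12)**2 = (-12 - 12)**2 = (-24)**2 = 576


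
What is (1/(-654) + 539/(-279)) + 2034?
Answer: 123594353/60822 ≈ 2032.1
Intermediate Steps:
(1/(-654) + 539/(-279)) + 2034 = (-1/654 + 539*(-1/279)) + 2034 = (-1/654 - 539/279) + 2034 = -117595/60822 + 2034 = 123594353/60822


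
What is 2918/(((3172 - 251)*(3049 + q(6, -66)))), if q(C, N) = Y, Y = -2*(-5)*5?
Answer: 2918/9052179 ≈ 0.00032235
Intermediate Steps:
Y = 50 (Y = 10*5 = 50)
q(C, N) = 50
2918/(((3172 - 251)*(3049 + q(6, -66)))) = 2918/(((3172 - 251)*(3049 + 50))) = 2918/((2921*3099)) = 2918/9052179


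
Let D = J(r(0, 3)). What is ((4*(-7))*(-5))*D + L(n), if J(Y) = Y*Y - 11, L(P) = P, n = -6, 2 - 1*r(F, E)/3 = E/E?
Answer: -286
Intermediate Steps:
r(F, E) = 3 (r(F, E) = 6 - 3*E/E = 6 - 3*1 = 6 - 3 = 3)
J(Y) = -11 + Y² (J(Y) = Y² - 11 = -11 + Y²)
D = -2 (D = -11 + 3² = -11 + 9 = -2)
((4*(-7))*(-5))*D + L(n) = ((4*(-7))*(-5))*(-2) - 6 = -28*(-5)*(-2) - 6 = 140*(-2) - 6 = -280 - 6 = -286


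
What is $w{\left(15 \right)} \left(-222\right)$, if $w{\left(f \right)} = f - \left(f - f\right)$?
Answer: $-3330$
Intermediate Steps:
$w{\left(f \right)} = f$ ($w{\left(f \right)} = f - 0 = f + 0 = f$)
$w{\left(15 \right)} \left(-222\right) = 15 \left(-222\right) = -3330$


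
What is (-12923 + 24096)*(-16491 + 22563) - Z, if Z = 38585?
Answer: 67803871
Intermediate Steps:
(-12923 + 24096)*(-16491 + 22563) - Z = (-12923 + 24096)*(-16491 + 22563) - 1*38585 = 11173*6072 - 38585 = 67842456 - 38585 = 67803871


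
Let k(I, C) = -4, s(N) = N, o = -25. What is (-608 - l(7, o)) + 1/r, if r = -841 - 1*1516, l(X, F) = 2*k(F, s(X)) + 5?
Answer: -1425986/2357 ≈ -605.00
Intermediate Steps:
l(X, F) = -3 (l(X, F) = 2*(-4) + 5 = -8 + 5 = -3)
r = -2357 (r = -841 - 1516 = -2357)
(-608 - l(7, o)) + 1/r = (-608 - 1*(-3)) + 1/(-2357) = (-608 + 3) - 1/2357 = -605 - 1/2357 = -1425986/2357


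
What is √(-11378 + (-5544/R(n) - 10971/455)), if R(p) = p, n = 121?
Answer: I*√286770939455/5005 ≈ 106.99*I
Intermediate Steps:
√(-11378 + (-5544/R(n) - 10971/455)) = √(-11378 + (-5544/121 - 10971/455)) = √(-11378 + (-5544*1/121 - 10971*1/455)) = √(-11378 + (-504/11 - 10971/455)) = √(-11378 - 350001/5005) = √(-57296891/5005) = I*√286770939455/5005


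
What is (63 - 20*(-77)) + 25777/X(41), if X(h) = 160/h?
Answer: 1313337/160 ≈ 8208.4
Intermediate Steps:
(63 - 20*(-77)) + 25777/X(41) = (63 - 20*(-77)) + 25777/((160/41)) = (63 + 1540) + 25777/((160*(1/41))) = 1603 + 25777/(160/41) = 1603 + 25777*(41/160) = 1603 + 1056857/160 = 1313337/160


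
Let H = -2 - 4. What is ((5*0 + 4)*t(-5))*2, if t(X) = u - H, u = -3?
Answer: 24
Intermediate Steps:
H = -6
t(X) = 3 (t(X) = -3 - 1*(-6) = -3 + 6 = 3)
((5*0 + 4)*t(-5))*2 = ((5*0 + 4)*3)*2 = ((0 + 4)*3)*2 = (4*3)*2 = 12*2 = 24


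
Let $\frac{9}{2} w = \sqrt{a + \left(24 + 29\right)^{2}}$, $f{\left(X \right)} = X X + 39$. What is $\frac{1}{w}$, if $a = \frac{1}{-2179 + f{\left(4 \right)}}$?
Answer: $\frac{27 \sqrt{352012585}}{5966315} \approx 0.084906$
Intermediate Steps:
$f{\left(X \right)} = 39 + X^{2}$ ($f{\left(X \right)} = X^{2} + 39 = 39 + X^{2}$)
$a = - \frac{1}{2124}$ ($a = \frac{1}{-2179 + \left(39 + 4^{2}\right)} = \frac{1}{-2179 + \left(39 + 16\right)} = \frac{1}{-2179 + 55} = \frac{1}{-2124} = - \frac{1}{2124} \approx -0.00047081$)
$w = \frac{\sqrt{352012585}}{1593}$ ($w = \frac{2 \sqrt{- \frac{1}{2124} + \left(24 + 29\right)^{2}}}{9} = \frac{2 \sqrt{- \frac{1}{2124} + 53^{2}}}{9} = \frac{2 \sqrt{- \frac{1}{2124} + 2809}}{9} = \frac{2 \sqrt{\frac{5966315}{2124}}}{9} = \frac{2 \frac{\sqrt{352012585}}{354}}{9} = \frac{\sqrt{352012585}}{1593} \approx 11.778$)
$\frac{1}{w} = \frac{1}{\frac{1}{1593} \sqrt{352012585}} = \frac{27 \sqrt{352012585}}{5966315}$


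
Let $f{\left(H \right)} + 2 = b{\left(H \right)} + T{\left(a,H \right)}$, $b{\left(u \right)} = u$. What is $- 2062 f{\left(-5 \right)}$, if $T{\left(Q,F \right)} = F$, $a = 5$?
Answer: $24744$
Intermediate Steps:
$f{\left(H \right)} = -2 + 2 H$ ($f{\left(H \right)} = -2 + \left(H + H\right) = -2 + 2 H$)
$- 2062 f{\left(-5 \right)} = - 2062 \left(-2 + 2 \left(-5\right)\right) = - 2062 \left(-2 - 10\right) = \left(-2062\right) \left(-12\right) = 24744$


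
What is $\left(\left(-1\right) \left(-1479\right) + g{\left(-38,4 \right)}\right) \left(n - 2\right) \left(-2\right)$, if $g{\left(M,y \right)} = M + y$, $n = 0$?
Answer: $5780$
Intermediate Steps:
$\left(\left(-1\right) \left(-1479\right) + g{\left(-38,4 \right)}\right) \left(n - 2\right) \left(-2\right) = \left(\left(-1\right) \left(-1479\right) + \left(-38 + 4\right)\right) \left(0 - 2\right) \left(-2\right) = \left(1479 - 34\right) \left(\left(-2\right) \left(-2\right)\right) = 1445 \cdot 4 = 5780$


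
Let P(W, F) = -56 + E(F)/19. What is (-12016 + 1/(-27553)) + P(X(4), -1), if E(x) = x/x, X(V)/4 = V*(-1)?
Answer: -6319748970/523507 ≈ -12072.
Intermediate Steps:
X(V) = -4*V (X(V) = 4*(V*(-1)) = 4*(-V) = -4*V)
E(x) = 1
P(W, F) = -1063/19 (P(W, F) = -56 + 1/19 = -1063/19)
(-12016 + 1/(-27553)) + P(X(4), -1) = (-12016 + 1/(-27553)) - 1063/19 = (-12016 - 1/27553) - 1063/19 = -331076849/27553 - 1063/19 = -6319748970/523507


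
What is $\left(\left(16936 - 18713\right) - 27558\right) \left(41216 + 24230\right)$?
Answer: $-1919858410$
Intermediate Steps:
$\left(\left(16936 - 18713\right) - 27558\right) \left(41216 + 24230\right) = \left(-1777 - 27558\right) 65446 = \left(-29335\right) 65446 = -1919858410$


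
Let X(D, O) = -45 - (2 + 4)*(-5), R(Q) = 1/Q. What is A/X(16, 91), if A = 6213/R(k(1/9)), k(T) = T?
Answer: -2071/45 ≈ -46.022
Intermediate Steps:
X(D, O) = -15 (X(D, O) = -45 - 6*(-5) = -45 - 1*(-30) = -45 + 30 = -15)
A = 2071/3 (A = 6213/(1/(1/9)) = 6213/(1/(⅑)) = 6213/9 = 6213*(⅑) = 2071/3 ≈ 690.33)
A/X(16, 91) = (2071/3)/(-15) = (2071/3)*(-1/15) = -2071/45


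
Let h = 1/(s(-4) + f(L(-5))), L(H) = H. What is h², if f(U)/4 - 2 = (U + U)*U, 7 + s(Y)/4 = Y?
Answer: 1/26896 ≈ 3.7180e-5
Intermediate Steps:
s(Y) = -28 + 4*Y
f(U) = 8 + 8*U² (f(U) = 8 + 4*((U + U)*U) = 8 + 4*((2*U)*U) = 8 + 4*(2*U²) = 8 + 8*U²)
h = 1/164 (h = 1/((-28 + 4*(-4)) + (8 + 8*(-5)²)) = 1/((-28 - 16) + (8 + 8*25)) = 1/(-44 + (8 + 200)) = 1/(-44 + 208) = 1/164 ≈ 0.0060976)
h² = (1/164)² = 1/26896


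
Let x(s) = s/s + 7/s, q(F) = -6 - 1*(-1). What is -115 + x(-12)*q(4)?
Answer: -1405/12 ≈ -117.08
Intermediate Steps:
q(F) = -5 (q(F) = -6 + 1 = -5)
x(s) = 1 + 7/s
-115 + x(-12)*q(4) = -115 + ((7 - 12)/(-12))*(-5) = -115 - 1/12*(-5)*(-5) = -115 + (5/12)*(-5) = -115 - 25/12 = -1405/12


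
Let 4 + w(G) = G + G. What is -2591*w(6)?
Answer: -20728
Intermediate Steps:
w(G) = -4 + 2*G (w(G) = -4 + (G + G) = -4 + 2*G)
-2591*w(6) = -2591*(-4 + 2*6) = -2591*(-4 + 12) = -2591*8 = -20728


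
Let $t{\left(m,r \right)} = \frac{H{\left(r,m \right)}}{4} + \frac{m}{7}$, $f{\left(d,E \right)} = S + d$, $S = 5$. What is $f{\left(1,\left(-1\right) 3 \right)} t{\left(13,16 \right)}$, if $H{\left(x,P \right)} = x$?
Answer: $\frac{246}{7} \approx 35.143$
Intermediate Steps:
$f{\left(d,E \right)} = 5 + d$
$t{\left(m,r \right)} = \frac{r}{4} + \frac{m}{7}$
$f{\left(1,\left(-1\right) 3 \right)} t{\left(13,16 \right)} = \left(5 + 1\right) \left(\frac{1}{4} \cdot 16 + \frac{1}{7} \cdot 13\right) = 6 \left(4 + \frac{13}{7}\right) = 6 \cdot \frac{41}{7} = \frac{246}{7}$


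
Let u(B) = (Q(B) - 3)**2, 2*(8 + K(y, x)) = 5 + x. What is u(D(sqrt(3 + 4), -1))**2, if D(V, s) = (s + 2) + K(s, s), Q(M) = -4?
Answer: 2401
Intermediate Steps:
K(y, x) = -11/2 + x/2 (K(y, x) = -8 + (5 + x)/2 = -8 + (5/2 + x/2) = -11/2 + x/2)
D(V, s) = -7/2 + 3*s/2 (D(V, s) = (s + 2) + (-11/2 + s/2) = (2 + s) + (-11/2 + s/2) = -7/2 + 3*s/2)
u(B) = 49 (u(B) = (-4 - 3)**2 = (-7)**2 = 49)
u(D(sqrt(3 + 4), -1))**2 = 49**2 = 2401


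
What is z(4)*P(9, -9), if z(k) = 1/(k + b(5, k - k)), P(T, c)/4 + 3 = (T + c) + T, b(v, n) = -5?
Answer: -24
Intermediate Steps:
P(T, c) = -12 + 4*c + 8*T (P(T, c) = -12 + 4*((T + c) + T) = -12 + 4*(c + 2*T) = -12 + (4*c + 8*T) = -12 + 4*c + 8*T)
z(k) = 1/(-5 + k) (z(k) = 1/(k - 5) = 1/(-5 + k))
z(4)*P(9, -9) = (-12 + 4*(-9) + 8*9)/(-5 + 4) = (-12 - 36 + 72)/(-1) = -1*24 = -24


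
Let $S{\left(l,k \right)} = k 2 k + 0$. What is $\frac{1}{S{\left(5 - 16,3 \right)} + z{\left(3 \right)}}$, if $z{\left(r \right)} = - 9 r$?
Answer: $- \frac{1}{9} \approx -0.11111$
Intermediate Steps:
$S{\left(l,k \right)} = 2 k^{2}$ ($S{\left(l,k \right)} = 2 k^{2} + 0 = 2 k^{2}$)
$\frac{1}{S{\left(5 - 16,3 \right)} + z{\left(3 \right)}} = \frac{1}{2 \cdot 3^{2} - 27} = \frac{1}{2 \cdot 9 - 27} = \frac{1}{18 - 27} = \frac{1}{-9} = - \frac{1}{9}$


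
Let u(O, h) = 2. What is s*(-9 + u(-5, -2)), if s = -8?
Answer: 56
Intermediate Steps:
s*(-9 + u(-5, -2)) = -8*(-9 + 2) = -8*(-7) = 56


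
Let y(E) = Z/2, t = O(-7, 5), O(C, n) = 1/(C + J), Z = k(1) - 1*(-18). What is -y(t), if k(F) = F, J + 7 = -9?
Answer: -19/2 ≈ -9.5000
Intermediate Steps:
J = -16 (J = -7 - 9 = -16)
Z = 19 (Z = 1 - 1*(-18) = 1 + 18 = 19)
O(C, n) = 1/(-16 + C) (O(C, n) = 1/(C - 16) = 1/(-16 + C))
t = -1/23 (t = 1/(-16 - 7) = 1/(-23) = -1/23 ≈ -0.043478)
y(E) = 19/2
-y(t) = -1*19/2 = -19/2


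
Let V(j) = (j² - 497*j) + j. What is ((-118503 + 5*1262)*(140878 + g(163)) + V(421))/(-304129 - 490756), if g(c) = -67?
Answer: 15798040098/794885 ≈ 19875.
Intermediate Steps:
V(j) = j² - 496*j
((-118503 + 5*1262)*(140878 + g(163)) + V(421))/(-304129 - 490756) = ((-118503 + 5*1262)*(140878 - 67) + 421*(-496 + 421))/(-304129 - 490756) = ((-118503 + 6310)*140811 + 421*(-75))/(-794885) = (-112193*140811 - 31575)*(-1/794885) = (-15798008523 - 31575)*(-1/794885) = -15798040098*(-1/794885) = 15798040098/794885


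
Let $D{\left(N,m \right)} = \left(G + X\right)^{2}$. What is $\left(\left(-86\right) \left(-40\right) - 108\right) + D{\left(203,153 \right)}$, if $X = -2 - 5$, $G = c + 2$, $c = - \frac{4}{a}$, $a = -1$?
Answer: $3333$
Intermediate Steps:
$c = 4$ ($c = - \frac{4}{-1} = \left(-4\right) \left(-1\right) = 4$)
$G = 6$ ($G = 4 + 2 = 6$)
$X = -7$
$D{\left(N,m \right)} = 1$ ($D{\left(N,m \right)} = \left(6 - 7\right)^{2} = \left(-1\right)^{2} = 1$)
$\left(\left(-86\right) \left(-40\right) - 108\right) + D{\left(203,153 \right)} = \left(\left(-86\right) \left(-40\right) - 108\right) + 1 = \left(3440 - 108\right) + 1 = 3332 + 1 = 3333$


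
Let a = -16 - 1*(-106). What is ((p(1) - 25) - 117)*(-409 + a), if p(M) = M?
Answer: 44979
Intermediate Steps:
a = 90 (a = -16 + 106 = 90)
((p(1) - 25) - 117)*(-409 + a) = ((1 - 25) - 117)*(-409 + 90) = (-24 - 117)*(-319) = -141*(-319) = 44979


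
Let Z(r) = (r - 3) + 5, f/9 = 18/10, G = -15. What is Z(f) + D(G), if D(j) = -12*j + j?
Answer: 916/5 ≈ 183.20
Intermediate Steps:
f = 81/5 (f = 9*(18/10) = 9*(18*(1/10)) = 9*(9/5) = 81/5 ≈ 16.200)
D(j) = -11*j
Z(r) = 2 + r (Z(r) = (-3 + r) + 5 = 2 + r)
Z(f) + D(G) = (2 + 81/5) - 11*(-15) = 91/5 + 165 = 916/5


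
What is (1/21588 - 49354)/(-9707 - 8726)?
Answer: 1065454151/397931604 ≈ 2.6775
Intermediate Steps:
(1/21588 - 49354)/(-9707 - 8726) = (1/21588 - 49354)/(-18433) = -1065454151/21588*(-1/18433) = 1065454151/397931604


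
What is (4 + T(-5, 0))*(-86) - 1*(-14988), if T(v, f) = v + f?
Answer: 15074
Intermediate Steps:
T(v, f) = f + v
(4 + T(-5, 0))*(-86) - 1*(-14988) = (4 + (0 - 5))*(-86) - 1*(-14988) = (4 - 5)*(-86) + 14988 = -1*(-86) + 14988 = 86 + 14988 = 15074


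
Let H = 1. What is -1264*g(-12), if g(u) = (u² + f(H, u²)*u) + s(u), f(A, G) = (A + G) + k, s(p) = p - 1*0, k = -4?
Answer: 1971840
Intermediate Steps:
s(p) = p (s(p) = p + 0 = p)
f(A, G) = -4 + A + G (f(A, G) = (A + G) - 4 = -4 + A + G)
g(u) = u + u² + u*(-3 + u²) (g(u) = (u² + (-4 + 1 + u²)*u) + u = (u² + (-3 + u²)*u) + u = (u² + u*(-3 + u²)) + u = u + u² + u*(-3 + u²))
-1264*g(-12) = -(-15168)*(-2 - 12 + (-12)²) = -(-15168)*(-2 - 12 + 144) = -(-15168)*130 = -1264*(-1560) = 1971840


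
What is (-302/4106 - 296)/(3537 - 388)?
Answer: -607839/6464897 ≈ -0.094021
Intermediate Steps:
(-302/4106 - 296)/(3537 - 388) = (-302*1/4106 - 296)/3149 = (-151/2053 - 296)*(1/3149) = -607839/2053*1/3149 = -607839/6464897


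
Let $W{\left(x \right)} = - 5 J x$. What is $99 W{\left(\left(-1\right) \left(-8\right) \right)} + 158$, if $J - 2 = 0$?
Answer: $-7762$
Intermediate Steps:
$J = 2$ ($J = 2 + 0 = 2$)
$W{\left(x \right)} = - 10 x$ ($W{\left(x \right)} = \left(-5\right) 2 x = - 10 x$)
$99 W{\left(\left(-1\right) \left(-8\right) \right)} + 158 = 99 \left(- 10 \left(\left(-1\right) \left(-8\right)\right)\right) + 158 = 99 \left(\left(-10\right) 8\right) + 158 = 99 \left(-80\right) + 158 = -7920 + 158 = -7762$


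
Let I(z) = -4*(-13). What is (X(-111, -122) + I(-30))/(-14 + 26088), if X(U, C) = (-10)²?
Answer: 76/13037 ≈ 0.0058296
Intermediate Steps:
X(U, C) = 100
I(z) = 52
(X(-111, -122) + I(-30))/(-14 + 26088) = (100 + 52)/(-14 + 26088) = 152/26074 = 152*(1/26074) = 76/13037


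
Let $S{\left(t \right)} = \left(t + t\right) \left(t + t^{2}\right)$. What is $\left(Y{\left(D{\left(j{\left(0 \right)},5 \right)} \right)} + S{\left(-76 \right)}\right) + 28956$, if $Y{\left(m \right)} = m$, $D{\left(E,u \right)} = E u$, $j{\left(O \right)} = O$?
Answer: $-837444$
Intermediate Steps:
$S{\left(t \right)} = 2 t \left(t + t^{2}\right)$
$\left(Y{\left(D{\left(j{\left(0 \right)},5 \right)} \right)} + S{\left(-76 \right)}\right) + 28956 = \left(0 \cdot 5 + 2 \left(-76\right)^{2} \left(1 - 76\right)\right) + 28956 = \left(0 + 2 \cdot 5776 \left(-75\right)\right) + 28956 = \left(0 - 866400\right) + 28956 = -866400 + 28956 = -837444$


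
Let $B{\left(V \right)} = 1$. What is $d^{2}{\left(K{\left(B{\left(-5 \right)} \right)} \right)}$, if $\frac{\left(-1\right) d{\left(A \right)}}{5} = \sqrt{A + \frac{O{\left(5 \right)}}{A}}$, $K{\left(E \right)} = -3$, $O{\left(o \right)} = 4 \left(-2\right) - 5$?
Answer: $\frac{100}{3} \approx 33.333$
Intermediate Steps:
$O{\left(o \right)} = -13$ ($O{\left(o \right)} = -8 - 5 = -13$)
$d{\left(A \right)} = - 5 \sqrt{A - \frac{13}{A}}$
$d^{2}{\left(K{\left(B{\left(-5 \right)} \right)} \right)} = \left(- 5 \sqrt{-3 - \frac{13}{-3}}\right)^{2} = \left(- 5 \sqrt{-3 - - \frac{13}{3}}\right)^{2} = \left(- 5 \sqrt{-3 + \frac{13}{3}}\right)^{2} = \left(- 5 \sqrt{\frac{4}{3}}\right)^{2} = \left(- 5 \frac{2 \sqrt{3}}{3}\right)^{2} = \left(- \frac{10 \sqrt{3}}{3}\right)^{2} = \frac{100}{3}$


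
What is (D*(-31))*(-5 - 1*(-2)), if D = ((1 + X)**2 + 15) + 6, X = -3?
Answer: 2325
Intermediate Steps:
D = 25 (D = ((1 - 3)**2 + 15) + 6 = ((-2)**2 + 15) + 6 = (4 + 15) + 6 = 19 + 6 = 25)
(D*(-31))*(-5 - 1*(-2)) = (25*(-31))*(-5 - 1*(-2)) = -775*(-5 + 2) = -775*(-3) = 2325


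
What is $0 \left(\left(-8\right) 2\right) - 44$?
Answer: $-44$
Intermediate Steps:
$0 \left(\left(-8\right) 2\right) - 44 = 0 \left(-16\right) - 44 = 0 - 44 = -44$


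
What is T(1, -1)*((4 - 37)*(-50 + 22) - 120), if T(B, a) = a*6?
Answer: -4824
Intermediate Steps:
T(B, a) = 6*a
T(1, -1)*((4 - 37)*(-50 + 22) - 120) = (6*(-1))*((4 - 37)*(-50 + 22) - 120) = -6*(-33*(-28) - 120) = -6*(924 - 120) = -6*804 = -4824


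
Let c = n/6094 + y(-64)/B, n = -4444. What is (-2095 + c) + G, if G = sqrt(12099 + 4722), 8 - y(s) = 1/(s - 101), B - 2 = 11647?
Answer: -1115802652028/532417545 + 3*sqrt(1869) ≈ -1966.0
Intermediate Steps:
B = 11649 (B = 2 + 11647 = 11649)
y(s) = 8 - 1/(-101 + s) (y(s) = 8 - 1/(s - 101) = 8 - 1/(-101 + s))
c = -387895253/532417545 (c = -4444/6094 + ((-809 + 8*(-64))/(-101 - 64))/11649 = -4444*1/6094 + ((-809 - 512)/(-165))*(1/11649) = -202/277 - 1/165*(-1321)*(1/11649) = -202/277 + (1321/165)*(1/11649) = -202/277 + 1321/1922085 = -387895253/532417545 ≈ -0.72855)
G = 3*sqrt(1869) (G = sqrt(16821) = 3*sqrt(1869) ≈ 129.70)
(-2095 + c) + G = (-2095 - 387895253/532417545) + 3*sqrt(1869) = -1115802652028/532417545 + 3*sqrt(1869)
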